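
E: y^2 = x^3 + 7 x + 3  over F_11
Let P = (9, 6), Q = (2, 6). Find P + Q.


P != Q, so use the chord formula.
s = (y2 - y1) / (x2 - x1) = (0) / (4) mod 11 = 0
x3 = s^2 - x1 - x2 mod 11 = 0^2 - 9 - 2 = 0
y3 = s (x1 - x3) - y1 mod 11 = 0 * (9 - 0) - 6 = 5

P + Q = (0, 5)


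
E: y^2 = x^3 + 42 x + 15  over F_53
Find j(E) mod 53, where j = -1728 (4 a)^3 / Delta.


Delta = -16(4 a^3 + 27 b^2) mod 53 = 15
-1728 * (4 a)^3 = -1728 * (4*42)^3 mod 53 = 45
j = 45 * 15^(-1) mod 53 = 3

j = 3 (mod 53)


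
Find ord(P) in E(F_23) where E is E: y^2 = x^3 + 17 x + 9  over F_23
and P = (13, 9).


Compute successive multiples of P until we hit O:
  1P = (13, 9)
  2P = (21, 6)
  3P = (1, 21)
  4P = (10, 11)
  5P = (3, 15)
  6P = (0, 20)
  7P = (5, 9)
  8P = (5, 14)
  ... (continuing to 15P)
  15P = O

ord(P) = 15


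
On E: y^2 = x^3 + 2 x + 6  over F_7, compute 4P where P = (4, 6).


k = 4 = 100_2 (binary, LSB first: 001)
Double-and-add from P = (4, 6):
  bit 0 = 0: acc unchanged = O
  bit 1 = 0: acc unchanged = O
  bit 2 = 1: acc = O + (2, 2) = (2, 2)

4P = (2, 2)


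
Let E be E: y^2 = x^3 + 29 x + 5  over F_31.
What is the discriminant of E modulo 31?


4 a^3 + 27 b^2 = 4*29^3 + 27*5^2 = 97556 + 675 = 98231
Delta = -16 * (98231) = -1571696
Delta mod 31 = 4

Delta = 4 (mod 31)


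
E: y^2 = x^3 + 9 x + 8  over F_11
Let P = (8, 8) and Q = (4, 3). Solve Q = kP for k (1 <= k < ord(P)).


Enumerate multiples of P until we hit Q = (4, 3):
  1P = (8, 8)
  2P = (9, 9)
  3P = (6, 5)
  4P = (2, 1)
  5P = (10, 8)
  6P = (4, 3)
Match found at i = 6.

k = 6


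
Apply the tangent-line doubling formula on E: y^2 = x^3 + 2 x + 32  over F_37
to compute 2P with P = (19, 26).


Doubling: s = (3 x1^2 + a) / (2 y1)
s = (3*19^2 + 2) / (2*26) mod 37 = 23
x3 = s^2 - 2 x1 mod 37 = 23^2 - 2*19 = 10
y3 = s (x1 - x3) - y1 mod 37 = 23 * (19 - 10) - 26 = 33

2P = (10, 33)


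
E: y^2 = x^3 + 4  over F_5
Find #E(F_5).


For each x in F_5, count y with y^2 = x^3 + 0 x + 4 mod 5:
  x = 0: RHS = 4, y in [2, 3]  -> 2 point(s)
  x = 1: RHS = 0, y in [0]  -> 1 point(s)
  x = 3: RHS = 1, y in [1, 4]  -> 2 point(s)
Affine points: 5. Add the point at infinity: total = 6.

#E(F_5) = 6


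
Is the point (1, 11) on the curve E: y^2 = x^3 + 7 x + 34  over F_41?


Check whether y^2 = x^3 + 7 x + 34 (mod 41) for (x, y) = (1, 11).
LHS: y^2 = 11^2 mod 41 = 39
RHS: x^3 + 7 x + 34 = 1^3 + 7*1 + 34 mod 41 = 1
LHS != RHS

No, not on the curve


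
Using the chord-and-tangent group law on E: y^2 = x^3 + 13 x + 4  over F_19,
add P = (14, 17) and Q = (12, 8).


P != Q, so use the chord formula.
s = (y2 - y1) / (x2 - x1) = (10) / (17) mod 19 = 14
x3 = s^2 - x1 - x2 mod 19 = 14^2 - 14 - 12 = 18
y3 = s (x1 - x3) - y1 mod 19 = 14 * (14 - 18) - 17 = 3

P + Q = (18, 3)


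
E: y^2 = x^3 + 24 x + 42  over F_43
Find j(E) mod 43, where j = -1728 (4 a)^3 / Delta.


Delta = -16(4 a^3 + 27 b^2) mod 43 = 30
-1728 * (4 a)^3 = -1728 * (4*24)^3 mod 43 = 41
j = 41 * 30^(-1) mod 43 = 20

j = 20 (mod 43)


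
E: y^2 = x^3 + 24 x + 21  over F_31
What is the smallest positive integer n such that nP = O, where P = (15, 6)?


Compute successive multiples of P until we hit O:
  1P = (15, 6)
  2P = (17, 17)
  3P = (6, 28)
  4P = (11, 29)
  5P = (9, 6)
  6P = (7, 25)
  7P = (19, 19)
  8P = (25, 8)
  ... (continuing to 27P)
  27P = O

ord(P) = 27


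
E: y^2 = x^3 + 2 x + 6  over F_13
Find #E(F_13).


For each x in F_13, count y with y^2 = x^3 + 2 x + 6 mod 13:
  x = 1: RHS = 9, y in [3, 10]  -> 2 point(s)
  x = 3: RHS = 0, y in [0]  -> 1 point(s)
  x = 4: RHS = 0, y in [0]  -> 1 point(s)
  x = 6: RHS = 0, y in [0]  -> 1 point(s)
  x = 7: RHS = 12, y in [5, 8]  -> 2 point(s)
  x = 8: RHS = 1, y in [1, 12]  -> 2 point(s)
  x = 9: RHS = 12, y in [5, 8]  -> 2 point(s)
  x = 10: RHS = 12, y in [5, 8]  -> 2 point(s)
  x = 12: RHS = 3, y in [4, 9]  -> 2 point(s)
Affine points: 15. Add the point at infinity: total = 16.

#E(F_13) = 16


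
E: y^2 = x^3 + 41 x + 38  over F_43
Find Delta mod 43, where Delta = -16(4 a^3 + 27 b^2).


4 a^3 + 27 b^2 = 4*41^3 + 27*38^2 = 275684 + 38988 = 314672
Delta = -16 * (314672) = -5034752
Delta mod 43 = 32

Delta = 32 (mod 43)


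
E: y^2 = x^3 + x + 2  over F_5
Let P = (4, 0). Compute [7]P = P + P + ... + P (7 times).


k = 7 = 111_2 (binary, LSB first: 111)
Double-and-add from P = (4, 0):
  bit 0 = 1: acc = O + (4, 0) = (4, 0)
  bit 1 = 1: acc = (4, 0) + O = (4, 0)
  bit 2 = 1: acc = (4, 0) + O = (4, 0)

7P = (4, 0)


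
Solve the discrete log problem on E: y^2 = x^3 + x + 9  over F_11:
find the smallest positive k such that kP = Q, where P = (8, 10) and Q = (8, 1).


Enumerate multiples of P until we hit Q = (8, 1):
  1P = (8, 10)
  2P = (4, 0)
  3P = (8, 1)
Match found at i = 3.

k = 3


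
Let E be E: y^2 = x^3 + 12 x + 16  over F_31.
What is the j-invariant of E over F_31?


Delta = -16(4 a^3 + 27 b^2) mod 31 = 1
-1728 * (4 a)^3 = -1728 * (4*12)^3 mod 31 = 27
j = 27 * 1^(-1) mod 31 = 27

j = 27 (mod 31)


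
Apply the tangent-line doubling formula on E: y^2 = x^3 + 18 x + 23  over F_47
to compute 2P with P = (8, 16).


Doubling: s = (3 x1^2 + a) / (2 y1)
s = (3*8^2 + 18) / (2*16) mod 47 = 33
x3 = s^2 - 2 x1 mod 47 = 33^2 - 2*8 = 39
y3 = s (x1 - x3) - y1 mod 47 = 33 * (8 - 39) - 16 = 42

2P = (39, 42)


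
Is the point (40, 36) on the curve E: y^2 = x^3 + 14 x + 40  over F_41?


Check whether y^2 = x^3 + 14 x + 40 (mod 41) for (x, y) = (40, 36).
LHS: y^2 = 36^2 mod 41 = 25
RHS: x^3 + 14 x + 40 = 40^3 + 14*40 + 40 mod 41 = 25
LHS = RHS

Yes, on the curve


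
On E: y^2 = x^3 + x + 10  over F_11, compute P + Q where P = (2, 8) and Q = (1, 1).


P != Q, so use the chord formula.
s = (y2 - y1) / (x2 - x1) = (4) / (10) mod 11 = 7
x3 = s^2 - x1 - x2 mod 11 = 7^2 - 2 - 1 = 2
y3 = s (x1 - x3) - y1 mod 11 = 7 * (2 - 2) - 8 = 3

P + Q = (2, 3)


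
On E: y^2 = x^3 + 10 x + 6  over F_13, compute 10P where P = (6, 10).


k = 10 = 1010_2 (binary, LSB first: 0101)
Double-and-add from P = (6, 10):
  bit 0 = 0: acc unchanged = O
  bit 1 = 1: acc = O + (5, 5) = (5, 5)
  bit 2 = 0: acc unchanged = (5, 5)
  bit 3 = 1: acc = (5, 5) + (11, 2) = (7, 9)

10P = (7, 9)


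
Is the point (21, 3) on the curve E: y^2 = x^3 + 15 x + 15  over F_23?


Check whether y^2 = x^3 + 15 x + 15 (mod 23) for (x, y) = (21, 3).
LHS: y^2 = 3^2 mod 23 = 9
RHS: x^3 + 15 x + 15 = 21^3 + 15*21 + 15 mod 23 = 0
LHS != RHS

No, not on the curve


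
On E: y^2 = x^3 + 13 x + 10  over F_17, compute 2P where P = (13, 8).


Doubling: s = (3 x1^2 + a) / (2 y1)
s = (3*13^2 + 13) / (2*8) mod 17 = 7
x3 = s^2 - 2 x1 mod 17 = 7^2 - 2*13 = 6
y3 = s (x1 - x3) - y1 mod 17 = 7 * (13 - 6) - 8 = 7

2P = (6, 7)


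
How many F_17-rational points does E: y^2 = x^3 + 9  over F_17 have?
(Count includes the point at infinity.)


For each x in F_17, count y with y^2 = x^3 + 0 x + 9 mod 17:
  x = 0: RHS = 9, y in [3, 14]  -> 2 point(s)
  x = 2: RHS = 0, y in [0]  -> 1 point(s)
  x = 3: RHS = 2, y in [6, 11]  -> 2 point(s)
  x = 5: RHS = 15, y in [7, 10]  -> 2 point(s)
  x = 6: RHS = 4, y in [2, 15]  -> 2 point(s)
  x = 13: RHS = 13, y in [8, 9]  -> 2 point(s)
  x = 14: RHS = 16, y in [4, 13]  -> 2 point(s)
  x = 15: RHS = 1, y in [1, 16]  -> 2 point(s)
  x = 16: RHS = 8, y in [5, 12]  -> 2 point(s)
Affine points: 17. Add the point at infinity: total = 18.

#E(F_17) = 18


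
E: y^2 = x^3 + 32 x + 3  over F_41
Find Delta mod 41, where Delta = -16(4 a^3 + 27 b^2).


4 a^3 + 27 b^2 = 4*32^3 + 27*3^2 = 131072 + 243 = 131315
Delta = -16 * (131315) = -2101040
Delta mod 41 = 5

Delta = 5 (mod 41)


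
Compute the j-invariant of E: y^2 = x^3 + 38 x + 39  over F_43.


Delta = -16(4 a^3 + 27 b^2) mod 43 = 13
-1728 * (4 a)^3 = -1728 * (4*38)^3 mod 43 = 16
j = 16 * 13^(-1) mod 43 = 31

j = 31 (mod 43)


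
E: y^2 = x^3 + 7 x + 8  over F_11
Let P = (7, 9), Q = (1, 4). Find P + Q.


P != Q, so use the chord formula.
s = (y2 - y1) / (x2 - x1) = (6) / (5) mod 11 = 10
x3 = s^2 - x1 - x2 mod 11 = 10^2 - 7 - 1 = 4
y3 = s (x1 - x3) - y1 mod 11 = 10 * (7 - 4) - 9 = 10

P + Q = (4, 10)


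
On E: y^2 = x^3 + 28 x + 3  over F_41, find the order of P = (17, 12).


Compute successive multiples of P until we hit O:
  1P = (17, 12)
  2P = (11, 17)
  3P = (8, 1)
  4P = (18, 5)
  5P = (14, 8)
  6P = (30, 39)
  7P = (25, 25)
  8P = (1, 14)
  ... (continuing to 20P)
  20P = O

ord(P) = 20


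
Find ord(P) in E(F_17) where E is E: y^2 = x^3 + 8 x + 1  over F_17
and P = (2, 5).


Compute successive multiples of P until we hit O:
  1P = (2, 5)
  2P = (0, 16)
  3P = (7, 14)
  4P = (16, 14)
  5P = (8, 13)
  6P = (5, 8)
  7P = (11, 3)
  8P = (3, 16)
  ... (continuing to 19P)
  19P = O

ord(P) = 19


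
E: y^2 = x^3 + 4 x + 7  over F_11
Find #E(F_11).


For each x in F_11, count y with y^2 = x^3 + 4 x + 7 mod 11:
  x = 1: RHS = 1, y in [1, 10]  -> 2 point(s)
  x = 2: RHS = 1, y in [1, 10]  -> 2 point(s)
  x = 5: RHS = 9, y in [3, 8]  -> 2 point(s)
  x = 6: RHS = 5, y in [4, 7]  -> 2 point(s)
  x = 7: RHS = 4, y in [2, 9]  -> 2 point(s)
  x = 8: RHS = 1, y in [1, 10]  -> 2 point(s)
Affine points: 12. Add the point at infinity: total = 13.

#E(F_11) = 13


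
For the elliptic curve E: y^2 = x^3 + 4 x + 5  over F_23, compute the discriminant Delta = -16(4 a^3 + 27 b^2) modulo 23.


4 a^3 + 27 b^2 = 4*4^3 + 27*5^2 = 256 + 675 = 931
Delta = -16 * (931) = -14896
Delta mod 23 = 8

Delta = 8 (mod 23)


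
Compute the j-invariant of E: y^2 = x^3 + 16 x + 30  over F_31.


Delta = -16(4 a^3 + 27 b^2) mod 31 = 25
-1728 * (4 a)^3 = -1728 * (4*16)^3 mod 31 = 2
j = 2 * 25^(-1) mod 31 = 10

j = 10 (mod 31)


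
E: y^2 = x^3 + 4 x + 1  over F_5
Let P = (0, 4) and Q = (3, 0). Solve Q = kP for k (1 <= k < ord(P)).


Enumerate multiples of P until we hit Q = (3, 0):
  1P = (0, 4)
  2P = (4, 4)
  3P = (1, 1)
  4P = (3, 0)
Match found at i = 4.

k = 4


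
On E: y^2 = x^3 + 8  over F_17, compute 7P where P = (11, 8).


k = 7 = 111_2 (binary, LSB first: 111)
Double-and-add from P = (11, 8):
  bit 0 = 1: acc = O + (11, 8) = (11, 8)
  bit 1 = 1: acc = (11, 8) + (14, 10) = (0, 5)
  bit 2 = 1: acc = (0, 5) + (2, 13) = (14, 7)

7P = (14, 7)


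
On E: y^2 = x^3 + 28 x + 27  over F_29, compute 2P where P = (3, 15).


Doubling: s = (3 x1^2 + a) / (2 y1)
s = (3*3^2 + 28) / (2*15) mod 29 = 26
x3 = s^2 - 2 x1 mod 29 = 26^2 - 2*3 = 3
y3 = s (x1 - x3) - y1 mod 29 = 26 * (3 - 3) - 15 = 14

2P = (3, 14)


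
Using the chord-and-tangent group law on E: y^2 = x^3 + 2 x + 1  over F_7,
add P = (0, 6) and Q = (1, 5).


P != Q, so use the chord formula.
s = (y2 - y1) / (x2 - x1) = (6) / (1) mod 7 = 6
x3 = s^2 - x1 - x2 mod 7 = 6^2 - 0 - 1 = 0
y3 = s (x1 - x3) - y1 mod 7 = 6 * (0 - 0) - 6 = 1

P + Q = (0, 1)


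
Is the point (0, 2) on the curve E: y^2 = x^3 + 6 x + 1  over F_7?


Check whether y^2 = x^3 + 6 x + 1 (mod 7) for (x, y) = (0, 2).
LHS: y^2 = 2^2 mod 7 = 4
RHS: x^3 + 6 x + 1 = 0^3 + 6*0 + 1 mod 7 = 1
LHS != RHS

No, not on the curve


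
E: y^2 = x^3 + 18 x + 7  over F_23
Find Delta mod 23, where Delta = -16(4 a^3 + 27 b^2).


4 a^3 + 27 b^2 = 4*18^3 + 27*7^2 = 23328 + 1323 = 24651
Delta = -16 * (24651) = -394416
Delta mod 23 = 11

Delta = 11 (mod 23)


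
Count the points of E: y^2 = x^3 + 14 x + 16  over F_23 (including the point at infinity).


For each x in F_23, count y with y^2 = x^3 + 14 x + 16 mod 23:
  x = 0: RHS = 16, y in [4, 19]  -> 2 point(s)
  x = 1: RHS = 8, y in [10, 13]  -> 2 point(s)
  x = 2: RHS = 6, y in [11, 12]  -> 2 point(s)
  x = 3: RHS = 16, y in [4, 19]  -> 2 point(s)
  x = 5: RHS = 4, y in [2, 21]  -> 2 point(s)
  x = 10: RHS = 6, y in [11, 12]  -> 2 point(s)
  x = 11: RHS = 6, y in [11, 12]  -> 2 point(s)
  x = 12: RHS = 3, y in [7, 16]  -> 2 point(s)
  x = 13: RHS = 3, y in [7, 16]  -> 2 point(s)
  x = 14: RHS = 12, y in [9, 14]  -> 2 point(s)
  x = 15: RHS = 13, y in [6, 17]  -> 2 point(s)
  x = 16: RHS = 12, y in [9, 14]  -> 2 point(s)
  x = 20: RHS = 16, y in [4, 19]  -> 2 point(s)
  x = 21: RHS = 3, y in [7, 16]  -> 2 point(s)
  x = 22: RHS = 1, y in [1, 22]  -> 2 point(s)
Affine points: 30. Add the point at infinity: total = 31.

#E(F_23) = 31


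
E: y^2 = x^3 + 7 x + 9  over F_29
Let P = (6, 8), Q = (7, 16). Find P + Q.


P != Q, so use the chord formula.
s = (y2 - y1) / (x2 - x1) = (8) / (1) mod 29 = 8
x3 = s^2 - x1 - x2 mod 29 = 8^2 - 6 - 7 = 22
y3 = s (x1 - x3) - y1 mod 29 = 8 * (6 - 22) - 8 = 9

P + Q = (22, 9)


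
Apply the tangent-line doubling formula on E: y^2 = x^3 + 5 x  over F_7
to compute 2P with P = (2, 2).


Doubling: s = (3 x1^2 + a) / (2 y1)
s = (3*2^2 + 5) / (2*2) mod 7 = 6
x3 = s^2 - 2 x1 mod 7 = 6^2 - 2*2 = 4
y3 = s (x1 - x3) - y1 mod 7 = 6 * (2 - 4) - 2 = 0

2P = (4, 0)


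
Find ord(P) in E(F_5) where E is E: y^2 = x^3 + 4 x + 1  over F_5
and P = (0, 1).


Compute successive multiples of P until we hit O:
  1P = (0, 1)
  2P = (4, 1)
  3P = (1, 4)
  4P = (3, 0)
  5P = (1, 1)
  6P = (4, 4)
  7P = (0, 4)
  8P = O

ord(P) = 8


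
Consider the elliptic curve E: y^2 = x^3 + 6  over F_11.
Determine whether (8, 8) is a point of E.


Check whether y^2 = x^3 + 0 x + 6 (mod 11) for (x, y) = (8, 8).
LHS: y^2 = 8^2 mod 11 = 9
RHS: x^3 + 0 x + 6 = 8^3 + 0*8 + 6 mod 11 = 1
LHS != RHS

No, not on the curve


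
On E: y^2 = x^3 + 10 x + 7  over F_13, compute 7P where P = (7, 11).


k = 7 = 111_2 (binary, LSB first: 111)
Double-and-add from P = (7, 11):
  bit 0 = 1: acc = O + (7, 11) = (7, 11)
  bit 1 = 1: acc = (7, 11) + (8, 12) = (12, 10)
  bit 2 = 1: acc = (12, 10) + (6, 7) = (5, 0)

7P = (5, 0)


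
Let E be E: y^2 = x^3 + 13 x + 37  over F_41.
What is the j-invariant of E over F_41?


Delta = -16(4 a^3 + 27 b^2) mod 41 = 39
-1728 * (4 a)^3 = -1728 * (4*13)^3 mod 41 = 9
j = 9 * 39^(-1) mod 41 = 16

j = 16 (mod 41)


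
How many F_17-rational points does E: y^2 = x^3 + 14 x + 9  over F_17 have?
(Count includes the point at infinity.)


For each x in F_17, count y with y^2 = x^3 + 14 x + 9 mod 17:
  x = 0: RHS = 9, y in [3, 14]  -> 2 point(s)
  x = 5: RHS = 0, y in [0]  -> 1 point(s)
  x = 7: RHS = 8, y in [5, 12]  -> 2 point(s)
  x = 8: RHS = 4, y in [2, 15]  -> 2 point(s)
  x = 11: RHS = 15, y in [7, 10]  -> 2 point(s)
  x = 12: RHS = 1, y in [1, 16]  -> 2 point(s)
  x = 13: RHS = 8, y in [5, 12]  -> 2 point(s)
  x = 14: RHS = 8, y in [5, 12]  -> 2 point(s)
Affine points: 15. Add the point at infinity: total = 16.

#E(F_17) = 16


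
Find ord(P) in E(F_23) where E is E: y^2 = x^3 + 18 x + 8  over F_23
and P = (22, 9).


Compute successive multiples of P until we hit O:
  1P = (22, 9)
  2P = (4, 12)
  3P = (13, 1)
  4P = (1, 2)
  5P = (18, 0)
  6P = (1, 21)
  7P = (13, 22)
  8P = (4, 11)
  ... (continuing to 10P)
  10P = O

ord(P) = 10


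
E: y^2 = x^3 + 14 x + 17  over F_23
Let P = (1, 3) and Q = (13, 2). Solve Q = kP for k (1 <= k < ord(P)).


Enumerate multiples of P until we hit Q = (13, 2):
  1P = (1, 3)
  2P = (22, 18)
  3P = (16, 6)
  4P = (18, 12)
  5P = (12, 2)
  6P = (14, 17)
  7P = (21, 2)
  8P = (19, 14)
  9P = (6, 8)
  10P = (17, 4)
  11P = (13, 2)
Match found at i = 11.

k = 11


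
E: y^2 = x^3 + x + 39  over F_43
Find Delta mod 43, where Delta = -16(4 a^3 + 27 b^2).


4 a^3 + 27 b^2 = 4*1^3 + 27*39^2 = 4 + 41067 = 41071
Delta = -16 * (41071) = -657136
Delta mod 43 = 33

Delta = 33 (mod 43)


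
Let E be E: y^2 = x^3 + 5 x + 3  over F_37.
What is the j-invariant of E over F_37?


Delta = -16(4 a^3 + 27 b^2) mod 37 = 26
-1728 * (4 a)^3 = -1728 * (4*5)^3 mod 37 = 14
j = 14 * 26^(-1) mod 37 = 29

j = 29 (mod 37)


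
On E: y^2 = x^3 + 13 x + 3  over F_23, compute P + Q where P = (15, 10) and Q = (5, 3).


P != Q, so use the chord formula.
s = (y2 - y1) / (x2 - x1) = (16) / (13) mod 23 = 3
x3 = s^2 - x1 - x2 mod 23 = 3^2 - 15 - 5 = 12
y3 = s (x1 - x3) - y1 mod 23 = 3 * (15 - 12) - 10 = 22

P + Q = (12, 22)


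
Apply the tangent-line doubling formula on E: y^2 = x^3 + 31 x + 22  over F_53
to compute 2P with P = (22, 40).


Doubling: s = (3 x1^2 + a) / (2 y1)
s = (3*22^2 + 31) / (2*40) mod 53 = 51
x3 = s^2 - 2 x1 mod 53 = 51^2 - 2*22 = 13
y3 = s (x1 - x3) - y1 mod 53 = 51 * (22 - 13) - 40 = 48

2P = (13, 48)


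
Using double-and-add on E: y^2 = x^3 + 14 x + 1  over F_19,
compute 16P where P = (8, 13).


k = 16 = 10000_2 (binary, LSB first: 00001)
Double-and-add from P = (8, 13):
  bit 0 = 0: acc unchanged = O
  bit 1 = 0: acc unchanged = O
  bit 2 = 0: acc unchanged = O
  bit 3 = 0: acc unchanged = O
  bit 4 = 1: acc = O + (5, 14) = (5, 14)

16P = (5, 14)


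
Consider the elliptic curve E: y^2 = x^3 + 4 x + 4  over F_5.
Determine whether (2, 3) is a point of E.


Check whether y^2 = x^3 + 4 x + 4 (mod 5) for (x, y) = (2, 3).
LHS: y^2 = 3^2 mod 5 = 4
RHS: x^3 + 4 x + 4 = 2^3 + 4*2 + 4 mod 5 = 0
LHS != RHS

No, not on the curve


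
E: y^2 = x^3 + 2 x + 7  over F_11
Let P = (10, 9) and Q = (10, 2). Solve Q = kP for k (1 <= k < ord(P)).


Enumerate multiples of P until we hit Q = (10, 2):
  1P = (10, 9)
  2P = (7, 1)
  3P = (6, 9)
  4P = (6, 2)
  5P = (7, 10)
  6P = (10, 2)
Match found at i = 6.

k = 6


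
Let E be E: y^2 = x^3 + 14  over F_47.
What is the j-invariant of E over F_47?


Delta = -16(4 a^3 + 27 b^2) mod 47 = 22
-1728 * (4 a)^3 = -1728 * (4*0)^3 mod 47 = 0
j = 0 * 22^(-1) mod 47 = 0

j = 0 (mod 47)


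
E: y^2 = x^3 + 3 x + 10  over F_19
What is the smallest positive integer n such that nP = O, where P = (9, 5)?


Compute successive multiples of P until we hit O:
  1P = (9, 5)
  2P = (5, 6)
  3P = (11, 5)
  4P = (18, 14)
  5P = (12, 11)
  6P = (2, 9)
  7P = (6, 15)
  8P = (13, 2)
  ... (continuing to 17P)
  17P = O

ord(P) = 17


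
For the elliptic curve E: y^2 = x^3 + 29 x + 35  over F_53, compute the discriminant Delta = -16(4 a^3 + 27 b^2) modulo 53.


4 a^3 + 27 b^2 = 4*29^3 + 27*35^2 = 97556 + 33075 = 130631
Delta = -16 * (130631) = -2090096
Delta mod 53 = 12

Delta = 12 (mod 53)


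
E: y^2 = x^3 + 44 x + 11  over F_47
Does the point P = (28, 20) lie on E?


Check whether y^2 = x^3 + 44 x + 11 (mod 47) for (x, y) = (28, 20).
LHS: y^2 = 20^2 mod 47 = 24
RHS: x^3 + 44 x + 11 = 28^3 + 44*28 + 11 mod 47 = 24
LHS = RHS

Yes, on the curve


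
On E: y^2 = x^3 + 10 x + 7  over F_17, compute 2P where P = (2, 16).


Doubling: s = (3 x1^2 + a) / (2 y1)
s = (3*2^2 + 10) / (2*16) mod 17 = 6
x3 = s^2 - 2 x1 mod 17 = 6^2 - 2*2 = 15
y3 = s (x1 - x3) - y1 mod 17 = 6 * (2 - 15) - 16 = 8

2P = (15, 8)


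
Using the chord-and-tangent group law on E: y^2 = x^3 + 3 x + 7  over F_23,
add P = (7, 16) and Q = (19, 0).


P != Q, so use the chord formula.
s = (y2 - y1) / (x2 - x1) = (7) / (12) mod 23 = 14
x3 = s^2 - x1 - x2 mod 23 = 14^2 - 7 - 19 = 9
y3 = s (x1 - x3) - y1 mod 23 = 14 * (7 - 9) - 16 = 2

P + Q = (9, 2)


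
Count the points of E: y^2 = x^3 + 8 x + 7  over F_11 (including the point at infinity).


For each x in F_11, count y with y^2 = x^3 + 8 x + 7 mod 11:
  x = 1: RHS = 5, y in [4, 7]  -> 2 point(s)
  x = 2: RHS = 9, y in [3, 8]  -> 2 point(s)
  x = 3: RHS = 3, y in [5, 6]  -> 2 point(s)
  x = 4: RHS = 4, y in [2, 9]  -> 2 point(s)
  x = 8: RHS = 0, y in [0]  -> 1 point(s)
  x = 9: RHS = 5, y in [4, 7]  -> 2 point(s)
  x = 10: RHS = 9, y in [3, 8]  -> 2 point(s)
Affine points: 13. Add the point at infinity: total = 14.

#E(F_11) = 14


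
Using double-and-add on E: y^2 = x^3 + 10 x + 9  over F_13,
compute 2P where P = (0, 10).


k = 2 = 10_2 (binary, LSB first: 01)
Double-and-add from P = (0, 10):
  bit 0 = 0: acc unchanged = O
  bit 1 = 1: acc = O + (10, 11) = (10, 11)

2P = (10, 11)


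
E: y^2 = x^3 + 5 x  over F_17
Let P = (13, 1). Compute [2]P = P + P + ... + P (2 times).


k = 2 = 10_2 (binary, LSB first: 01)
Double-and-add from P = (13, 1):
  bit 0 = 0: acc unchanged = O
  bit 1 = 1: acc = O + (9, 3) = (9, 3)

2P = (9, 3)


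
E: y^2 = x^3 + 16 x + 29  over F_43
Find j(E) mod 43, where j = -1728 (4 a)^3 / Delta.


Delta = -16(4 a^3 + 27 b^2) mod 43 = 22
-1728 * (4 a)^3 = -1728 * (4*16)^3 mod 43 = 1
j = 1 * 22^(-1) mod 43 = 2

j = 2 (mod 43)


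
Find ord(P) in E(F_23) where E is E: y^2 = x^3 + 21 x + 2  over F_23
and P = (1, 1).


Compute successive multiples of P until we hit O:
  1P = (1, 1)
  2P = (4, 9)
  3P = (20, 2)
  4P = (15, 14)
  5P = (0, 18)
  6P = (12, 2)
  7P = (14, 2)
  8P = (11, 0)
  ... (continuing to 16P)
  16P = O

ord(P) = 16


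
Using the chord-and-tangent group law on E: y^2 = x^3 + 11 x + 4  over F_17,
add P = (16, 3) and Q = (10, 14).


P != Q, so use the chord formula.
s = (y2 - y1) / (x2 - x1) = (11) / (11) mod 17 = 1
x3 = s^2 - x1 - x2 mod 17 = 1^2 - 16 - 10 = 9
y3 = s (x1 - x3) - y1 mod 17 = 1 * (16 - 9) - 3 = 4

P + Q = (9, 4)


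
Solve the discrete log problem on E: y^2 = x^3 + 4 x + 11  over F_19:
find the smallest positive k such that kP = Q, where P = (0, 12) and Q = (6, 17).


Enumerate multiples of P until we hit Q = (6, 17):
  1P = (0, 12)
  2P = (9, 15)
  3P = (8, 17)
  4P = (1, 4)
  5P = (6, 17)
Match found at i = 5.

k = 5


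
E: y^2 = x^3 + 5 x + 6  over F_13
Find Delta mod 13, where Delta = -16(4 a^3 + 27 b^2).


4 a^3 + 27 b^2 = 4*5^3 + 27*6^2 = 500 + 972 = 1472
Delta = -16 * (1472) = -23552
Delta mod 13 = 4

Delta = 4 (mod 13)


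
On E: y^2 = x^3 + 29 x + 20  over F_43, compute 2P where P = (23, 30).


Doubling: s = (3 x1^2 + a) / (2 y1)
s = (3*23^2 + 29) / (2*30) mod 43 = 4
x3 = s^2 - 2 x1 mod 43 = 4^2 - 2*23 = 13
y3 = s (x1 - x3) - y1 mod 43 = 4 * (23 - 13) - 30 = 10

2P = (13, 10)


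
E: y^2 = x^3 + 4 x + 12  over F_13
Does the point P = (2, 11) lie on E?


Check whether y^2 = x^3 + 4 x + 12 (mod 13) for (x, y) = (2, 11).
LHS: y^2 = 11^2 mod 13 = 4
RHS: x^3 + 4 x + 12 = 2^3 + 4*2 + 12 mod 13 = 2
LHS != RHS

No, not on the curve


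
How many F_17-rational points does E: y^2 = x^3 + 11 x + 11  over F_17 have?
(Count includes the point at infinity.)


For each x in F_17, count y with y^2 = x^3 + 11 x + 11 mod 17:
  x = 4: RHS = 0, y in [0]  -> 1 point(s)
  x = 5: RHS = 4, y in [2, 15]  -> 2 point(s)
  x = 6: RHS = 4, y in [2, 15]  -> 2 point(s)
  x = 8: RHS = 16, y in [4, 13]  -> 2 point(s)
  x = 10: RHS = 16, y in [4, 13]  -> 2 point(s)
  x = 11: RHS = 1, y in [1, 16]  -> 2 point(s)
  x = 12: RHS = 1, y in [1, 16]  -> 2 point(s)
  x = 14: RHS = 2, y in [6, 11]  -> 2 point(s)
  x = 15: RHS = 15, y in [7, 10]  -> 2 point(s)
  x = 16: RHS = 16, y in [4, 13]  -> 2 point(s)
Affine points: 19. Add the point at infinity: total = 20.

#E(F_17) = 20


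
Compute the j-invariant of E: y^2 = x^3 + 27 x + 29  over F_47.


Delta = -16(4 a^3 + 27 b^2) mod 47 = 27
-1728 * (4 a)^3 = -1728 * (4*27)^3 mod 47 = 10
j = 10 * 27^(-1) mod 47 = 23

j = 23 (mod 47)


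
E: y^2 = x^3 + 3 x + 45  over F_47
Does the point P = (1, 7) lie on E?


Check whether y^2 = x^3 + 3 x + 45 (mod 47) for (x, y) = (1, 7).
LHS: y^2 = 7^2 mod 47 = 2
RHS: x^3 + 3 x + 45 = 1^3 + 3*1 + 45 mod 47 = 2
LHS = RHS

Yes, on the curve


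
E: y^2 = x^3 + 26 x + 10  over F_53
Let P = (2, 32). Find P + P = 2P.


Doubling: s = (3 x1^2 + a) / (2 y1)
s = (3*2^2 + 26) / (2*32) mod 53 = 42
x3 = s^2 - 2 x1 mod 53 = 42^2 - 2*2 = 11
y3 = s (x1 - x3) - y1 mod 53 = 42 * (2 - 11) - 32 = 14

2P = (11, 14)


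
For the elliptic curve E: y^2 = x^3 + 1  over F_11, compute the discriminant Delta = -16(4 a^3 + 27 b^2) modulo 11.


4 a^3 + 27 b^2 = 4*0^3 + 27*1^2 = 0 + 27 = 27
Delta = -16 * (27) = -432
Delta mod 11 = 8

Delta = 8 (mod 11)


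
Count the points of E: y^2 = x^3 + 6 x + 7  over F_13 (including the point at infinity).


For each x in F_13, count y with y^2 = x^3 + 6 x + 7 mod 13:
  x = 1: RHS = 1, y in [1, 12]  -> 2 point(s)
  x = 2: RHS = 1, y in [1, 12]  -> 2 point(s)
  x = 3: RHS = 0, y in [0]  -> 1 point(s)
  x = 4: RHS = 4, y in [2, 11]  -> 2 point(s)
  x = 6: RHS = 12, y in [5, 8]  -> 2 point(s)
  x = 9: RHS = 10, y in [6, 7]  -> 2 point(s)
  x = 10: RHS = 1, y in [1, 12]  -> 2 point(s)
  x = 11: RHS = 0, y in [0]  -> 1 point(s)
  x = 12: RHS = 0, y in [0]  -> 1 point(s)
Affine points: 15. Add the point at infinity: total = 16.

#E(F_13) = 16


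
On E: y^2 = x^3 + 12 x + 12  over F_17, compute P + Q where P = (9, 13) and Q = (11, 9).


P != Q, so use the chord formula.
s = (y2 - y1) / (x2 - x1) = (13) / (2) mod 17 = 15
x3 = s^2 - x1 - x2 mod 17 = 15^2 - 9 - 11 = 1
y3 = s (x1 - x3) - y1 mod 17 = 15 * (9 - 1) - 13 = 5

P + Q = (1, 5)


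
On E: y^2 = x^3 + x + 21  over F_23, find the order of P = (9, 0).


Compute successive multiples of P until we hit O:
  1P = (9, 0)
  2P = O

ord(P) = 2


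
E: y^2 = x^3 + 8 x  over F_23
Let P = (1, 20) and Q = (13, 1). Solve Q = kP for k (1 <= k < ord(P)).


Enumerate multiples of P until we hit Q = (13, 1):
  1P = (1, 20)
  2P = (2, 1)
  3P = (13, 1)
Match found at i = 3.

k = 3


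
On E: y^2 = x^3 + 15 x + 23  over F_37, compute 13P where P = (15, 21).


k = 13 = 1101_2 (binary, LSB first: 1011)
Double-and-add from P = (15, 21):
  bit 0 = 1: acc = O + (15, 21) = (15, 21)
  bit 1 = 0: acc unchanged = (15, 21)
  bit 2 = 1: acc = (15, 21) + (36, 9) = (12, 9)
  bit 3 = 1: acc = (12, 9) + (3, 24) = (33, 26)

13P = (33, 26)


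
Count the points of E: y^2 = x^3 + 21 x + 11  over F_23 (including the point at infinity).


For each x in F_23, count y with y^2 = x^3 + 21 x + 11 mod 23:
  x = 3: RHS = 9, y in [3, 20]  -> 2 point(s)
  x = 6: RHS = 8, y in [10, 13]  -> 2 point(s)
  x = 7: RHS = 18, y in [8, 15]  -> 2 point(s)
  x = 8: RHS = 1, y in [1, 22]  -> 2 point(s)
  x = 9: RHS = 9, y in [3, 20]  -> 2 point(s)
  x = 10: RHS = 2, y in [5, 18]  -> 2 point(s)
  x = 11: RHS = 9, y in [3, 20]  -> 2 point(s)
  x = 12: RHS = 13, y in [6, 17]  -> 2 point(s)
  x = 14: RHS = 13, y in [6, 17]  -> 2 point(s)
  x = 16: RHS = 4, y in [2, 21]  -> 2 point(s)
  x = 19: RHS = 1, y in [1, 22]  -> 2 point(s)
  x = 20: RHS = 13, y in [6, 17]  -> 2 point(s)
  x = 22: RHS = 12, y in [9, 14]  -> 2 point(s)
Affine points: 26. Add the point at infinity: total = 27.

#E(F_23) = 27


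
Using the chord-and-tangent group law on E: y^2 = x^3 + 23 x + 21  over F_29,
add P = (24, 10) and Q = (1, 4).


P != Q, so use the chord formula.
s = (y2 - y1) / (x2 - x1) = (23) / (6) mod 29 = 28
x3 = s^2 - x1 - x2 mod 29 = 28^2 - 24 - 1 = 5
y3 = s (x1 - x3) - y1 mod 29 = 28 * (24 - 5) - 10 = 0

P + Q = (5, 0)


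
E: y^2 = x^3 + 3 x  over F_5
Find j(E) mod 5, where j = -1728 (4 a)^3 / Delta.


Delta = -16(4 a^3 + 27 b^2) mod 5 = 2
-1728 * (4 a)^3 = -1728 * (4*3)^3 mod 5 = 1
j = 1 * 2^(-1) mod 5 = 3

j = 3 (mod 5)


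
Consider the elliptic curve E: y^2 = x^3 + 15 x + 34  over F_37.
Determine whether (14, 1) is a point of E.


Check whether y^2 = x^3 + 15 x + 34 (mod 37) for (x, y) = (14, 1).
LHS: y^2 = 1^2 mod 37 = 1
RHS: x^3 + 15 x + 34 = 14^3 + 15*14 + 34 mod 37 = 28
LHS != RHS

No, not on the curve


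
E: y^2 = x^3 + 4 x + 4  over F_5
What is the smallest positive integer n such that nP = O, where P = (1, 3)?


Compute successive multiples of P until we hit O:
  1P = (1, 3)
  2P = (2, 0)
  3P = (1, 2)
  4P = O

ord(P) = 4


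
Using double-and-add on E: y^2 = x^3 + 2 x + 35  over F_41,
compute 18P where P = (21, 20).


k = 18 = 10010_2 (binary, LSB first: 01001)
Double-and-add from P = (21, 20):
  bit 0 = 0: acc unchanged = O
  bit 1 = 1: acc = O + (4, 5) = (4, 5)
  bit 2 = 0: acc unchanged = (4, 5)
  bit 3 = 0: acc unchanged = (4, 5)
  bit 4 = 1: acc = (4, 5) + (40, 27) = (18, 32)

18P = (18, 32)


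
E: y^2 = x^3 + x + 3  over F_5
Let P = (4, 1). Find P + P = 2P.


Doubling: s = (3 x1^2 + a) / (2 y1)
s = (3*4^2 + 1) / (2*1) mod 5 = 2
x3 = s^2 - 2 x1 mod 5 = 2^2 - 2*4 = 1
y3 = s (x1 - x3) - y1 mod 5 = 2 * (4 - 1) - 1 = 0

2P = (1, 0)


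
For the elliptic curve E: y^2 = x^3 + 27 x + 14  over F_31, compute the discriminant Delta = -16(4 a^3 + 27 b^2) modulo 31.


4 a^3 + 27 b^2 = 4*27^3 + 27*14^2 = 78732 + 5292 = 84024
Delta = -16 * (84024) = -1344384
Delta mod 31 = 24

Delta = 24 (mod 31)


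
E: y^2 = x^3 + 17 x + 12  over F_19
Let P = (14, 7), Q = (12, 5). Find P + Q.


P != Q, so use the chord formula.
s = (y2 - y1) / (x2 - x1) = (17) / (17) mod 19 = 1
x3 = s^2 - x1 - x2 mod 19 = 1^2 - 14 - 12 = 13
y3 = s (x1 - x3) - y1 mod 19 = 1 * (14 - 13) - 7 = 13

P + Q = (13, 13)


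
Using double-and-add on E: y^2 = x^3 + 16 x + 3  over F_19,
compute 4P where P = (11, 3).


k = 4 = 100_2 (binary, LSB first: 001)
Double-and-add from P = (11, 3):
  bit 0 = 0: acc unchanged = O
  bit 1 = 0: acc unchanged = O
  bit 2 = 1: acc = O + (11, 16) = (11, 16)

4P = (11, 16)


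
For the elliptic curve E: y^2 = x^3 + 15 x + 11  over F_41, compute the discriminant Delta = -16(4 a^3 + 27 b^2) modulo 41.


4 a^3 + 27 b^2 = 4*15^3 + 27*11^2 = 13500 + 3267 = 16767
Delta = -16 * (16767) = -268272
Delta mod 41 = 32

Delta = 32 (mod 41)


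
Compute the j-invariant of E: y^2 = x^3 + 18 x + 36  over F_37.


Delta = -16(4 a^3 + 27 b^2) mod 37 = 20
-1728 * (4 a)^3 = -1728 * (4*18)^3 mod 37 = 23
j = 23 * 20^(-1) mod 37 = 3

j = 3 (mod 37)


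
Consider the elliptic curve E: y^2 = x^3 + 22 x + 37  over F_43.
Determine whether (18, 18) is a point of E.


Check whether y^2 = x^3 + 22 x + 37 (mod 43) for (x, y) = (18, 18).
LHS: y^2 = 18^2 mod 43 = 23
RHS: x^3 + 22 x + 37 = 18^3 + 22*18 + 37 mod 43 = 30
LHS != RHS

No, not on the curve


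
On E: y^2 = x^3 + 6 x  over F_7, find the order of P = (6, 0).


Compute successive multiples of P until we hit O:
  1P = (6, 0)
  2P = O

ord(P) = 2


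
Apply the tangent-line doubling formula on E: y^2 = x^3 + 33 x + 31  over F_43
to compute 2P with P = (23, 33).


Doubling: s = (3 x1^2 + a) / (2 y1)
s = (3*23^2 + 33) / (2*33) mod 43 = 5
x3 = s^2 - 2 x1 mod 43 = 5^2 - 2*23 = 22
y3 = s (x1 - x3) - y1 mod 43 = 5 * (23 - 22) - 33 = 15

2P = (22, 15)


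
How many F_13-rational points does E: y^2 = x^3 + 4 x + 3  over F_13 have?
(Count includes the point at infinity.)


For each x in F_13, count y with y^2 = x^3 + 4 x + 3 mod 13:
  x = 0: RHS = 3, y in [4, 9]  -> 2 point(s)
  x = 3: RHS = 3, y in [4, 9]  -> 2 point(s)
  x = 6: RHS = 9, y in [3, 10]  -> 2 point(s)
  x = 7: RHS = 10, y in [6, 7]  -> 2 point(s)
  x = 8: RHS = 1, y in [1, 12]  -> 2 point(s)
  x = 9: RHS = 1, y in [1, 12]  -> 2 point(s)
  x = 10: RHS = 3, y in [4, 9]  -> 2 point(s)
  x = 11: RHS = 0, y in [0]  -> 1 point(s)
Affine points: 15. Add the point at infinity: total = 16.

#E(F_13) = 16


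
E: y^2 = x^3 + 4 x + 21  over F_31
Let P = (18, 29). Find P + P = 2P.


Doubling: s = (3 x1^2 + a) / (2 y1)
s = (3*18^2 + 4) / (2*29) mod 31 = 4
x3 = s^2 - 2 x1 mod 31 = 4^2 - 2*18 = 11
y3 = s (x1 - x3) - y1 mod 31 = 4 * (18 - 11) - 29 = 30

2P = (11, 30)


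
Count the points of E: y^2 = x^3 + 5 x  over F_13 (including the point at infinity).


For each x in F_13, count y with y^2 = x^3 + 5 x + 0 mod 13:
  x = 0: RHS = 0, y in [0]  -> 1 point(s)
  x = 3: RHS = 3, y in [4, 9]  -> 2 point(s)
  x = 6: RHS = 12, y in [5, 8]  -> 2 point(s)
  x = 7: RHS = 1, y in [1, 12]  -> 2 point(s)
  x = 10: RHS = 10, y in [6, 7]  -> 2 point(s)
Affine points: 9. Add the point at infinity: total = 10.

#E(F_13) = 10


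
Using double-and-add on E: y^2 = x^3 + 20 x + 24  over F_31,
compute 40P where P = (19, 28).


k = 40 = 101000_2 (binary, LSB first: 000101)
Double-and-add from P = (19, 28):
  bit 0 = 0: acc unchanged = O
  bit 1 = 0: acc unchanged = O
  bit 2 = 0: acc unchanged = O
  bit 3 = 1: acc = O + (1, 13) = (1, 13)
  bit 4 = 0: acc unchanged = (1, 13)
  bit 5 = 1: acc = (1, 13) + (16, 10) = (19, 3)

40P = (19, 3)


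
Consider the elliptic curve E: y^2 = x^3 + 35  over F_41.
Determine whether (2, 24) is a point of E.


Check whether y^2 = x^3 + 0 x + 35 (mod 41) for (x, y) = (2, 24).
LHS: y^2 = 24^2 mod 41 = 2
RHS: x^3 + 0 x + 35 = 2^3 + 0*2 + 35 mod 41 = 2
LHS = RHS

Yes, on the curve


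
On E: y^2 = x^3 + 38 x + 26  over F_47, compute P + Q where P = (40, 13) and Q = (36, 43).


P != Q, so use the chord formula.
s = (y2 - y1) / (x2 - x1) = (30) / (43) mod 47 = 16
x3 = s^2 - x1 - x2 mod 47 = 16^2 - 40 - 36 = 39
y3 = s (x1 - x3) - y1 mod 47 = 16 * (40 - 39) - 13 = 3

P + Q = (39, 3)


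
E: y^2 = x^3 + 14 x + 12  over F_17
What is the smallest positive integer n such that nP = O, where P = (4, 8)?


Compute successive multiples of P until we hit O:
  1P = (4, 8)
  2P = (11, 1)
  3P = (3, 8)
  4P = (10, 9)
  5P = (12, 2)
  6P = (9, 0)
  7P = (12, 15)
  8P = (10, 8)
  ... (continuing to 12P)
  12P = O

ord(P) = 12


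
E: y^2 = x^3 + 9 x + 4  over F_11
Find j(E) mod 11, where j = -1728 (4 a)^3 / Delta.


Delta = -16(4 a^3 + 27 b^2) mod 11 = 2
-1728 * (4 a)^3 = -1728 * (4*9)^3 mod 11 = 6
j = 6 * 2^(-1) mod 11 = 3

j = 3 (mod 11)


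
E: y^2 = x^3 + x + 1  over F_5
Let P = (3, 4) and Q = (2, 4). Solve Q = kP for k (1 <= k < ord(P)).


Enumerate multiples of P until we hit Q = (2, 4):
  1P = (3, 4)
  2P = (0, 4)
  3P = (2, 1)
  4P = (4, 3)
  5P = (4, 2)
  6P = (2, 4)
Match found at i = 6.

k = 6


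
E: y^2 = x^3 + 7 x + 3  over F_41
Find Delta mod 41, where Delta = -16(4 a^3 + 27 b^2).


4 a^3 + 27 b^2 = 4*7^3 + 27*3^2 = 1372 + 243 = 1615
Delta = -16 * (1615) = -25840
Delta mod 41 = 31

Delta = 31 (mod 41)


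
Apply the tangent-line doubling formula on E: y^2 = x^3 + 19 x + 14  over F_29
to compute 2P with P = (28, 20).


Doubling: s = (3 x1^2 + a) / (2 y1)
s = (3*28^2 + 19) / (2*20) mod 29 = 2
x3 = s^2 - 2 x1 mod 29 = 2^2 - 2*28 = 6
y3 = s (x1 - x3) - y1 mod 29 = 2 * (28 - 6) - 20 = 24

2P = (6, 24)


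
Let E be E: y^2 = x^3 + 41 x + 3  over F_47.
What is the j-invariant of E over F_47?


Delta = -16(4 a^3 + 27 b^2) mod 47 = 19
-1728 * (4 a)^3 = -1728 * (4*41)^3 mod 47 = 28
j = 28 * 19^(-1) mod 47 = 46

j = 46 (mod 47)


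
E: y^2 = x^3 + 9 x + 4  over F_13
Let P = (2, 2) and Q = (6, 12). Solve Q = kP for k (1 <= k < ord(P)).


Enumerate multiples of P until we hit Q = (6, 12):
  1P = (2, 2)
  2P = (0, 2)
  3P = (11, 11)
  4P = (1, 12)
  5P = (6, 12)
Match found at i = 5.

k = 5


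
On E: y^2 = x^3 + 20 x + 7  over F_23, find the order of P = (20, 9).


Compute successive multiples of P until we hit O:
  1P = (20, 9)
  2P = (18, 9)
  3P = (8, 14)
  4P = (3, 5)
  5P = (3, 18)
  6P = (8, 9)
  7P = (18, 14)
  8P = (20, 14)
  ... (continuing to 9P)
  9P = O

ord(P) = 9


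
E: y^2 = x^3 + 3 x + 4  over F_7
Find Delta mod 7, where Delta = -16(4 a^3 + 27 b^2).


4 a^3 + 27 b^2 = 4*3^3 + 27*4^2 = 108 + 432 = 540
Delta = -16 * (540) = -8640
Delta mod 7 = 5

Delta = 5 (mod 7)


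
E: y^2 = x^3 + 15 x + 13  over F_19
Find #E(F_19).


For each x in F_19, count y with y^2 = x^3 + 15 x + 13 mod 19:
  x = 3: RHS = 9, y in [3, 16]  -> 2 point(s)
  x = 4: RHS = 4, y in [2, 17]  -> 2 point(s)
  x = 5: RHS = 4, y in [2, 17]  -> 2 point(s)
  x = 7: RHS = 5, y in [9, 10]  -> 2 point(s)
  x = 10: RHS = 4, y in [2, 17]  -> 2 point(s)
  x = 13: RHS = 11, y in [7, 12]  -> 2 point(s)
  x = 16: RHS = 17, y in [6, 13]  -> 2 point(s)
  x = 18: RHS = 16, y in [4, 15]  -> 2 point(s)
Affine points: 16. Add the point at infinity: total = 17.

#E(F_19) = 17


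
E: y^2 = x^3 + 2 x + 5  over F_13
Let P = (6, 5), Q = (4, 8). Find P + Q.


P != Q, so use the chord formula.
s = (y2 - y1) / (x2 - x1) = (3) / (11) mod 13 = 5
x3 = s^2 - x1 - x2 mod 13 = 5^2 - 6 - 4 = 2
y3 = s (x1 - x3) - y1 mod 13 = 5 * (6 - 2) - 5 = 2

P + Q = (2, 2)


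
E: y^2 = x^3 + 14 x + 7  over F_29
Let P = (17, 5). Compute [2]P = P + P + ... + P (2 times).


k = 2 = 10_2 (binary, LSB first: 01)
Double-and-add from P = (17, 5):
  bit 0 = 0: acc unchanged = O
  bit 1 = 1: acc = O + (11, 19) = (11, 19)

2P = (11, 19)


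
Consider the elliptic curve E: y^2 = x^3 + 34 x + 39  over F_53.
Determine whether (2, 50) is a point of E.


Check whether y^2 = x^3 + 34 x + 39 (mod 53) for (x, y) = (2, 50).
LHS: y^2 = 50^2 mod 53 = 9
RHS: x^3 + 34 x + 39 = 2^3 + 34*2 + 39 mod 53 = 9
LHS = RHS

Yes, on the curve


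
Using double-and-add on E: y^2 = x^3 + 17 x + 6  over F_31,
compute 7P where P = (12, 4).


k = 7 = 111_2 (binary, LSB first: 111)
Double-and-add from P = (12, 4):
  bit 0 = 1: acc = O + (12, 4) = (12, 4)
  bit 1 = 1: acc = (12, 4) + (11, 25) = (15, 28)
  bit 2 = 1: acc = (15, 28) + (6, 13) = (30, 9)

7P = (30, 9)


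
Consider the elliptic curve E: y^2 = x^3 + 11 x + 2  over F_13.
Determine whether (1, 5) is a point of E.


Check whether y^2 = x^3 + 11 x + 2 (mod 13) for (x, y) = (1, 5).
LHS: y^2 = 5^2 mod 13 = 12
RHS: x^3 + 11 x + 2 = 1^3 + 11*1 + 2 mod 13 = 1
LHS != RHS

No, not on the curve


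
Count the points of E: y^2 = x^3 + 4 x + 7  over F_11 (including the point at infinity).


For each x in F_11, count y with y^2 = x^3 + 4 x + 7 mod 11:
  x = 1: RHS = 1, y in [1, 10]  -> 2 point(s)
  x = 2: RHS = 1, y in [1, 10]  -> 2 point(s)
  x = 5: RHS = 9, y in [3, 8]  -> 2 point(s)
  x = 6: RHS = 5, y in [4, 7]  -> 2 point(s)
  x = 7: RHS = 4, y in [2, 9]  -> 2 point(s)
  x = 8: RHS = 1, y in [1, 10]  -> 2 point(s)
Affine points: 12. Add the point at infinity: total = 13.

#E(F_11) = 13


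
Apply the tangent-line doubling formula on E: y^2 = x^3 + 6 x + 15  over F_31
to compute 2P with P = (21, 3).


Doubling: s = (3 x1^2 + a) / (2 y1)
s = (3*21^2 + 6) / (2*3) mod 31 = 20
x3 = s^2 - 2 x1 mod 31 = 20^2 - 2*21 = 17
y3 = s (x1 - x3) - y1 mod 31 = 20 * (21 - 17) - 3 = 15

2P = (17, 15)


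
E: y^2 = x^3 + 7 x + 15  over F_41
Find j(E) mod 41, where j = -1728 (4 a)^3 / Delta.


Delta = -16(4 a^3 + 27 b^2) mod 41 = 35
-1728 * (4 a)^3 = -1728 * (4*7)^3 mod 41 = 21
j = 21 * 35^(-1) mod 41 = 17

j = 17 (mod 41)


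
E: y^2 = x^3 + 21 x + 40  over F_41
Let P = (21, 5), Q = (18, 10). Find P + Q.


P != Q, so use the chord formula.
s = (y2 - y1) / (x2 - x1) = (5) / (38) mod 41 = 12
x3 = s^2 - x1 - x2 mod 41 = 12^2 - 21 - 18 = 23
y3 = s (x1 - x3) - y1 mod 41 = 12 * (21 - 23) - 5 = 12

P + Q = (23, 12)


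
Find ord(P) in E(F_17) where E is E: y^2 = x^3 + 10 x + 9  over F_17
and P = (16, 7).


Compute successive multiples of P until we hit O:
  1P = (16, 7)
  2P = (0, 3)
  3P = (0, 14)
  4P = (16, 10)
  5P = O

ord(P) = 5


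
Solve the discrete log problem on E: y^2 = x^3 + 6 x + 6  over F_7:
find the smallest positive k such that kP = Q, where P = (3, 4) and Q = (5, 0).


Enumerate multiples of P until we hit Q = (5, 0):
  1P = (3, 4)
  2P = (5, 0)
Match found at i = 2.

k = 2


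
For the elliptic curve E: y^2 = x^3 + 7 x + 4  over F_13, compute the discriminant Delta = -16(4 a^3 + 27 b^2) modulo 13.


4 a^3 + 27 b^2 = 4*7^3 + 27*4^2 = 1372 + 432 = 1804
Delta = -16 * (1804) = -28864
Delta mod 13 = 9

Delta = 9 (mod 13)


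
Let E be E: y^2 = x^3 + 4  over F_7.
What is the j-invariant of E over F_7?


Delta = -16(4 a^3 + 27 b^2) mod 7 = 4
-1728 * (4 a)^3 = -1728 * (4*0)^3 mod 7 = 0
j = 0 * 4^(-1) mod 7 = 0

j = 0 (mod 7)


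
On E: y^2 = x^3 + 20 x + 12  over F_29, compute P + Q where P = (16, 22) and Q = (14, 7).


P != Q, so use the chord formula.
s = (y2 - y1) / (x2 - x1) = (14) / (27) mod 29 = 22
x3 = s^2 - x1 - x2 mod 29 = 22^2 - 16 - 14 = 19
y3 = s (x1 - x3) - y1 mod 29 = 22 * (16 - 19) - 22 = 28

P + Q = (19, 28)


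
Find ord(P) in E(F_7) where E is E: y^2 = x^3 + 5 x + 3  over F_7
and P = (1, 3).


Compute successive multiples of P until we hit O:
  1P = (1, 3)
  2P = (6, 2)
  3P = (2, 0)
  4P = (6, 5)
  5P = (1, 4)
  6P = O

ord(P) = 6


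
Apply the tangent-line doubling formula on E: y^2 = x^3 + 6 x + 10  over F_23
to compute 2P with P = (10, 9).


Doubling: s = (3 x1^2 + a) / (2 y1)
s = (3*10^2 + 6) / (2*9) mod 23 = 17
x3 = s^2 - 2 x1 mod 23 = 17^2 - 2*10 = 16
y3 = s (x1 - x3) - y1 mod 23 = 17 * (10 - 16) - 9 = 4

2P = (16, 4)


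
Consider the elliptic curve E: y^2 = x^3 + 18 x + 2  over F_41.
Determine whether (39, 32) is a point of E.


Check whether y^2 = x^3 + 18 x + 2 (mod 41) for (x, y) = (39, 32).
LHS: y^2 = 32^2 mod 41 = 40
RHS: x^3 + 18 x + 2 = 39^3 + 18*39 + 2 mod 41 = 40
LHS = RHS

Yes, on the curve
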